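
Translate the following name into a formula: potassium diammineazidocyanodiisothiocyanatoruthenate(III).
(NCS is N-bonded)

Ligands: 2 ammine (NH3, neutral), 2 isothiocyanato (NCS, -1), 1 azido (N3, -1), 1 cyano (CN, -1). Ligand charge sum = -4.
With Ru in oxidation state +3, the complex ion is [Ru...]^1−.
Charge balance with potassium (+1) requires 1 complex ion per 1 potassium.

K[Ru(CN)(N3)(NCS)2(NH3)2]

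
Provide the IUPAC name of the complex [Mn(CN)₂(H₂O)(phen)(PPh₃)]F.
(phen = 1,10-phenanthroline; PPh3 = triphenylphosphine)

The 1 fluoride counter-ion carries a total charge of -1, so each complex ion is 1+.
Ligand charges: 1×1,10-phenanthroline (neutral), 2×cyano (-1 each), 1×aqua (neutral), 1×triphenylphosphine (neutral); total -2. So Mn + (-2) = 1+, giving Mn = +3.
Ligands are named alphabetically: aqua before cyano before phenanthroline before triphenylphosphine.

aquadicyano(1,10-phenanthroline)(triphenylphosphine)manganese(III) fluoride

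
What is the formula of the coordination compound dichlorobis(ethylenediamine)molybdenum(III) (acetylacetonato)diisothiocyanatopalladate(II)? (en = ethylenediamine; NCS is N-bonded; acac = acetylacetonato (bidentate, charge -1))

[MoCl2(en)2][Pd(acac)(NCS)2]

Cation [Mo…]: ligand charges -2, Mo(III) ⇒ ion charge 1+.
Anion [Pd…]: ligand charges -3, Pd(II) ⇒ ion charge 1−.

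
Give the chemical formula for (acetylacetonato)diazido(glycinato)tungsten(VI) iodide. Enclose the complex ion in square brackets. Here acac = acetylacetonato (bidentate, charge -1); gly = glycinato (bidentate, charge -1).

Ligands: 1 acetylacetonato (acac, -1), 2 azido (N3, -1), 1 glycinato (gly, -1). Ligand charge sum = -4.
Charge balance with iodide (-1) requires 1 complex ion per 2 iodide.

[W(acac)(gly)(N3)2]I2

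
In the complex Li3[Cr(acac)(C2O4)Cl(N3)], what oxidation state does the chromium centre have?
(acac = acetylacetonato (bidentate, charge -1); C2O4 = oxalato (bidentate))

3 lithium outside the brackets (+1 each) → the complex ion is 3−.
Ligand charges: 1×acac = -1; 1×N3 = -1; 1×C2O4 = -2; 1×Cl = -1; sum -5.
Cr + (-5) = 3− ⇒ Cr is +2.

+2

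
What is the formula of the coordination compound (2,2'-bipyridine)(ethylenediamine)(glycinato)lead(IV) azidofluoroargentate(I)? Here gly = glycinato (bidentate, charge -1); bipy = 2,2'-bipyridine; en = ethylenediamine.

[Pb(bipy)(en)(gly)][AgF(N3)]3

Cation [Pb…]: ligand charges -1, Pb(IV) ⇒ ion charge 3+.
Anion [Ag…]: ligand charges -2, Ag(I) ⇒ ion charge 1−.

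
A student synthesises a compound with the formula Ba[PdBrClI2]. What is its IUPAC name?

barium bromochlorodiiodopalladate(II)

The 1 barium counter-ion carries a total charge of +2, so each complex ion is 2−.
Ligand charges: 2×iodo (-1 each), 1×chloro (-1 each), 1×bromo (-1 each); total -4. So Pd + (-4) = 2−, giving Pd = +2.
Ligands are named alphabetically: bromo before chloro before iodo.
The complex ion is anionic, so palladium takes the -ate form palladate(II).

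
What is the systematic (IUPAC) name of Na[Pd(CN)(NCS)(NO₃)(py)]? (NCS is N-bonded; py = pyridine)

The 1 sodium counter-ion carries a total charge of +1, so each complex ion is 1−.
Ligand charges: 1×cyano (-1 each), 1×nitrato (-1 each), 1×isothiocyanato (-1 each), 1×pyridine (neutral); total -3. So Pd + (-3) = 1−, giving Pd = +2.
The complex ion is anionic, so palladium takes the -ate form palladate(II).

sodium cyanoisothiocyanatonitrato(pyridine)palladate(II)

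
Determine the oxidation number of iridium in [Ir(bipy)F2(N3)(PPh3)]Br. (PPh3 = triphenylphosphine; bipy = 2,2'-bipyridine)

+4

1 bromide outside the brackets (-1 each) → the complex ion is 1+.
Ligand charges: 1×N3 = -1; 2×F = -2; 1×PPh3 neutral; 1×bipy neutral; sum -3.
Ir + (-3) = 1+ ⇒ Ir is +4.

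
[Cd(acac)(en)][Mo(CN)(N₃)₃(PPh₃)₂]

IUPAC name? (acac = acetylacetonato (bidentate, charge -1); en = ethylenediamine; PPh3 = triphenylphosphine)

(acetylacetonato)(ethylenediamine)cadmium(II) triazidocyanobis(triphenylphosphine)molybdate(III)

Both ions are complex: the cation is named first with the plain metal name, the anion second with the -ate form; each ion's ligands are alphabetised independently.
Cadmium is always +2 in its complexes; the cation's ligand charges sum to -1, so the complex cation is 1+.
A 1:1 salt means the anion carries the equal and opposite charge, 1−.
Anion: ligand charges sum to -4; for the ion to be 1−, Mo = +3.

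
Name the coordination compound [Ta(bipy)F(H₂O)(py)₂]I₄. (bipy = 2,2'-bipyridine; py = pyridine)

aqua(2,2'-bipyridine)fluorobis(pyridine)tantalum(V) iodide

The 4 iodide counter-ions carry a total charge of -4, so each complex ion is 4+.
Ligand charges: 1×fluoro (-1 each), 1×2,2'-bipyridine (neutral), 1×aqua (neutral), 2×pyridine (neutral); total -1. So Ta + (-1) = 4+, giving Ta = +5.
Ligands are named alphabetically: aqua before bipyridine before fluoro before pyridine.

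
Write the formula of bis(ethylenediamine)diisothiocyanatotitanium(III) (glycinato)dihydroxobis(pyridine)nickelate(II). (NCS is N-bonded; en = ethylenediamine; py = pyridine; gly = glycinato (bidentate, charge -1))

[Ti(en)2(NCS)2][Ni(gly)(OH)2(py)2]

Cation [Ti…]: ligand charges -2, Ti(III) ⇒ ion charge 1+.
Anion [Ni…]: ligand charges -3, Ni(II) ⇒ ion charge 1−.
One 1+ cation balances one 1− anion.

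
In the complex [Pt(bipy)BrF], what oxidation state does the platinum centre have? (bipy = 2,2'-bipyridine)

+2

No counter-ion: the bracketed complex is neutral.
Ligand charges: 1×bipy neutral; 1×Br = -1; 1×F = -1; sum -2.
Pt + (-2) = 0 ⇒ Pt is +2.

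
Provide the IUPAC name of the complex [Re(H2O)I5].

aquapentaiodorhenium(V)

There is no counter-ion, so the complex is neutral overall.
Ligand charges: 1×aqua (neutral), 5×iodo (-1 each); total -5. So Re + (-5) = 0, giving Re = +5.
Ligands are named alphabetically: aqua before iodo.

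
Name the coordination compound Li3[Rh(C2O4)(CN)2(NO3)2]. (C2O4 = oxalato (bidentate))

The 3 lithium counter-ions carry a total charge of +3, so each complex ion is 3−.
Ligand charges: 1×oxalato (-2 each), 2×nitrato (-1 each), 2×cyano (-1 each); total -6. So Rh + (-6) = 3−, giving Rh = +3.
The complex ion is anionic, so rhodium takes the -ate form rhodate(III).

lithium dicyanodinitratooxalatorhodate(III)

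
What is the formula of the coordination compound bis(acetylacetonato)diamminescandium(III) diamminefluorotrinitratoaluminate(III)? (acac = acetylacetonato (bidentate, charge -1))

[Sc(acac)2(NH3)2][AlF(NH3)2(NO3)3]

Cation [Sc…]: ligand charges -2, Sc(III) ⇒ ion charge 1+.
Anion [Al…]: ligand charges -4, Al(III) ⇒ ion charge 1−.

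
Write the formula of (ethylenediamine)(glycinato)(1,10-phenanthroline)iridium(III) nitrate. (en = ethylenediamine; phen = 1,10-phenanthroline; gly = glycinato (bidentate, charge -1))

Ligands: 1 ethylenediamine (en, neutral), 1 1,10-phenanthroline (phen, neutral), 1 glycinato (gly, -1). Ligand charge sum = -1.
With Ir in oxidation state +3, the complex ion is [Ir...]^2+.
Charge balance with nitrate (-1) requires 1 complex ion per 2 nitrate.

[Ir(en)(gly)(phen)](NO3)2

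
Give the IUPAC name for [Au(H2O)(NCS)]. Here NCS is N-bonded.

There is no counter-ion, so the complex is neutral overall.
Ligand charges: 1×isothiocyanato (-1 each), 1×aqua (neutral); total -1. So Au + (-1) = 0, giving Au = +1.
Ligands are named alphabetically: aqua before isothiocyanato.

aquaisothiocyanatogold(I)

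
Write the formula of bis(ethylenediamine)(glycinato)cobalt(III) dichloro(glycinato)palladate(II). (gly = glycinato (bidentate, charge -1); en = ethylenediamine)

[Co(en)2(gly)][PdCl2(gly)]2

Cation [Co…]: ligand charges -1, Co(III) ⇒ ion charge 2+.
Anion [Pd…]: ligand charges -3, Pd(II) ⇒ ion charge 1−.
One 2+ cation requires 2 of the 1− anion.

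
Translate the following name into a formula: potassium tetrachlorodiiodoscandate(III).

K3[ScCl4I2]

Ligands: 2 iodo (I, -1), 4 chloro (Cl, -1). Ligand charge sum = -6.
Charge balance with potassium (+1) requires 1 complex ion per 3 potassium.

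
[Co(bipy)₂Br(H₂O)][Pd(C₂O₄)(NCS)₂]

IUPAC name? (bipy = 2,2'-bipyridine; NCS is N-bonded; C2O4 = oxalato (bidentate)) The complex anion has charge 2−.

aquabis(2,2'-bipyridine)bromocobalt(III) diisothiocyanatooxalatopalladate(II)

Both ions are complex: the cation is named first with the plain metal name, the anion second with the -ate form; each ion's ligands are alphabetised independently.
The complex anion is given as 2−; its ligand charges sum to -4, so Pd = +2.
A 1:1 salt means the cation carries the equal and opposite charge, 2+.
Cation: ligand charges sum to -1; for the ion to be 2+, Co = +3.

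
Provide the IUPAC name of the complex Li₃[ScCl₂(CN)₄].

The 3 lithium counter-ions carry a total charge of +3, so each complex ion is 3−.
Ligand charges: 2×chloro (-1 each), 4×cyano (-1 each); total -6. So Sc + (-6) = 3−, giving Sc = +3.
Ligands are named alphabetically: chloro before cyano.
The complex ion is anionic, so scandium takes the -ate form scandate(III).

lithium dichlorotetracyanoscandate(III)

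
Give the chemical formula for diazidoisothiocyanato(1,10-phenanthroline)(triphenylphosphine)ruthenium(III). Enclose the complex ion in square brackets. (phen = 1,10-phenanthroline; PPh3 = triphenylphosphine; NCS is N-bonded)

[Ru(N3)2(NCS)(phen)(PPh3)]

Ligands: 1 1,10-phenanthroline (phen, neutral), 2 azido (N3, -1), 1 triphenylphosphine (PPh3, neutral), 1 isothiocyanato (NCS, -1). Ligand charge sum = -3.
With Ru in oxidation state +3, the complex ion is [Ru...].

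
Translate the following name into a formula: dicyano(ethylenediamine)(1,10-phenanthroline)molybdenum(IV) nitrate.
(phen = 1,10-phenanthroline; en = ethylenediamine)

[Mo(CN)2(en)(phen)](NO3)2

Ligands: 1 1,10-phenanthroline (phen, neutral), 2 cyano (CN, -1), 1 ethylenediamine (en, neutral). Ligand charge sum = -2.
With Mo in oxidation state +4, the complex ion is [Mo...]^2+.
Charge balance with nitrate (-1) requires 1 complex ion per 2 nitrate.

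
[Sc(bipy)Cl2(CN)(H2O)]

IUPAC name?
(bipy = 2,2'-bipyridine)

aqua(2,2'-bipyridine)dichlorocyanoscandium(III)

There is no counter-ion, so the complex is neutral overall.
Ligand charges: 1×aqua (neutral), 2×chloro (-1 each), 1×2,2'-bipyridine (neutral), 1×cyano (-1 each); total -3. So Sc + (-3) = 0, giving Sc = +3.
Ligands are named alphabetically: aqua before bipyridine before chloro before cyano.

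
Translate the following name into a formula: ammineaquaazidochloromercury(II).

[HgCl(H2O)(N3)(NH3)]

Ligands: 1 aqua (H2O, neutral), 1 ammine (NH3, neutral), 1 azido (N3, -1), 1 chloro (Cl, -1). Ligand charge sum = -2.
With Hg in oxidation state +2, the complex ion is [Hg...].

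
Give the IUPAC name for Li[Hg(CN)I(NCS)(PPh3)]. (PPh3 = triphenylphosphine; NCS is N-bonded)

lithium cyanoiodoisothiocyanato(triphenylphosphine)mercurate(II)

The 1 lithium counter-ion carries a total charge of +1, so each complex ion is 1−.
Ligand charges: 1×triphenylphosphine (neutral), 1×isothiocyanato (-1 each), 1×cyano (-1 each), 1×iodo (-1 each); total -3. So Hg + (-3) = 1−, giving Hg = +2.
Ligands are named alphabetically: cyano before iodo before isothiocyanato before triphenylphosphine.
The complex ion is anionic, so mercury takes the -ate form mercurate(II).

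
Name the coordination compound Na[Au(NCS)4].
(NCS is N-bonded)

The 1 sodium counter-ion carries a total charge of +1, so each complex ion is 1−.
Ligand charges: 4×isothiocyanato (-1 each); total -4. So Au + (-4) = 1−, giving Au = +3.
The complex ion is anionic, so gold takes the -ate form aurate(III).

sodium tetraisothiocyanatoaurate(III)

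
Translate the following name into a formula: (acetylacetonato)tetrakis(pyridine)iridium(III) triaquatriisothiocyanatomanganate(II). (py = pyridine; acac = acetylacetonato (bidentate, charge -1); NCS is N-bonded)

[Ir(acac)(py)4][Mn(H2O)3(NCS)3]2

Cation [Ir…]: ligand charges -1, Ir(III) ⇒ ion charge 2+.
Anion [Mn…]: ligand charges -3, Mn(II) ⇒ ion charge 1−.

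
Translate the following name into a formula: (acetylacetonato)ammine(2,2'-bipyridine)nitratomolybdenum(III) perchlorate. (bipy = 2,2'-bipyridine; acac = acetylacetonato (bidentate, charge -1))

[Mo(acac)(bipy)(NH3)(NO3)]ClO4

Ligands: 1 ammine (NH3, neutral), 1 2,2'-bipyridine (bipy, neutral), 1 nitrato (NO3, -1), 1 acetylacetonato (acac, -1). Ligand charge sum = -2.
With Mo in oxidation state +3, the complex ion is [Mo...]^1+.
Charge balance with perchlorate (-1) requires 1 complex ion per 1 perchlorate.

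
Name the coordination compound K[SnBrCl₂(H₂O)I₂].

potassium aquabromodichlorodiiodostannate(IV)

The 1 potassium counter-ion carries a total charge of +1, so each complex ion is 1−.
Ligand charges: 1×bromo (-1 each), 2×chloro (-1 each), 1×aqua (neutral), 2×iodo (-1 each); total -5. So Sn + (-5) = 1−, giving Sn = +4.
The complex ion is anionic, so tin takes the -ate form stannate(IV).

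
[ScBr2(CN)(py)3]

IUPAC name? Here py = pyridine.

There is no counter-ion, so the complex is neutral overall.
Ligand charges: 2×bromo (-1 each), 3×pyridine (neutral), 1×cyano (-1 each); total -3. So Sc + (-3) = 0, giving Sc = +3.
Ligands are named alphabetically: bromo before cyano before pyridine.

dibromocyanotris(pyridine)scandium(III)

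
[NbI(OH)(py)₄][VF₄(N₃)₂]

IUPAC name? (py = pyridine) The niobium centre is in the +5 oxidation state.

hydroxoiodotetrakis(pyridine)niobium(V) diazidotetrafluorovanadate(III)

Both ions are complex: the cation is named first with the plain metal name, the anion second with the -ate form; each ion's ligands are alphabetised independently.
Nb is given as +5; the cation's ligand charges sum to -2, so the complex cation is 3+.
A 1:1 salt means the anion carries the equal and opposite charge, 3−.
Anion: ligand charges sum to -6; for the ion to be 3−, V = +3.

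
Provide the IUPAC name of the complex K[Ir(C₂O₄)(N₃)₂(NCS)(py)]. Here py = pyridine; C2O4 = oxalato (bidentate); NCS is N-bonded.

The 1 potassium counter-ion carries a total charge of +1, so each complex ion is 1−.
Ligand charges: 1×pyridine (neutral), 1×oxalato (-2 each), 2×azido (-1 each), 1×isothiocyanato (-1 each); total -5. So Ir + (-5) = 1−, giving Ir = +4.
Ligands are named alphabetically: azido before isothiocyanato before oxalato before pyridine.
The complex ion is anionic, so iridium takes the -ate form iridate(IV).

potassium diazidoisothiocyanatooxalato(pyridine)iridate(IV)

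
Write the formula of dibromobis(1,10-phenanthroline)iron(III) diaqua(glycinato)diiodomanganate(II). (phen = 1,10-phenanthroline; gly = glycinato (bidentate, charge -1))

[FeBr2(phen)2][Mn(gly)(H2O)2I2]

Cation [Fe…]: ligand charges -2, Fe(III) ⇒ ion charge 1+.
Anion [Mn…]: ligand charges -3, Mn(II) ⇒ ion charge 1−.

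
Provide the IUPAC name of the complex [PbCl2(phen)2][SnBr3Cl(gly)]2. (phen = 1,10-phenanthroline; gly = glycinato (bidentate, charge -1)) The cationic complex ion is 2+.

dichlorobis(1,10-phenanthroline)lead(IV) tribromochloro(glycinato)stannate(IV)

Both ions are complex: the cation is named first with the plain metal name, the anion second with the -ate form; each ion's ligands are alphabetised independently.
The complex cation is given as 2+; its ligand charges sum to -2, so Pb = +4.
With 2 anions per cation, each anion must be 2/2 = 1−.
Anion: ligand charges sum to -5; for the ion to be 1−, Sn = +4.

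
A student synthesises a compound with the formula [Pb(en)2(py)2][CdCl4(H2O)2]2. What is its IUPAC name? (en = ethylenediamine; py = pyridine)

Cadmium is always +2 in its complexes; the anion's ligand charges sum to -4, so the complex anion is 2−.
With 2 anions per cation, the cation must be 2×2 = 4+.
Cation: ligand charges sum to 0; for the ion to be 4+, Pb = +4.

bis(ethylenediamine)bis(pyridine)lead(IV) diaquatetrachlorocadmate(II)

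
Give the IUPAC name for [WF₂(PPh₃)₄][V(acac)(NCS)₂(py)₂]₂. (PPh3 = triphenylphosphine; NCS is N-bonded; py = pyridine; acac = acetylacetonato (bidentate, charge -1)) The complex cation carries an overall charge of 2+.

Both ions are complex: the cation is named first with the plain metal name, the anion second with the -ate form; each ion's ligands are alphabetised independently.
The complex cation is given as 2+; its ligand charges sum to -2, so W = +4.
With 2 anions per cation, each anion must be 2/2 = 1−.
Anion: ligand charges sum to -3; for the ion to be 1−, V = +2.

difluorotetrakis(triphenylphosphine)tungsten(IV) (acetylacetonato)diisothiocyanatobis(pyridine)vanadate(II)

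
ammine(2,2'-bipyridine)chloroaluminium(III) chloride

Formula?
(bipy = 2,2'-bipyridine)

Ligands: 1 chloro (Cl, -1), 1 2,2'-bipyridine (bipy, neutral), 1 ammine (NH3, neutral). Ligand charge sum = -1.
With Al in oxidation state +3, the complex ion is [Al...]^2+.
Charge balance with chloride (-1) requires 1 complex ion per 2 chloride.

[Al(bipy)Cl(NH3)]Cl2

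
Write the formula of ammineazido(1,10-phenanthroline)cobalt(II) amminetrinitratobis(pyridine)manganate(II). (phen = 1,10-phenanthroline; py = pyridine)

[Co(N3)(NH3)(phen)][Mn(NH3)(NO3)3(py)2]

Cation [Co…]: ligand charges -1, Co(II) ⇒ ion charge 1+.
Anion [Mn…]: ligand charges -3, Mn(II) ⇒ ion charge 1−.
One 1+ cation balances one 1− anion.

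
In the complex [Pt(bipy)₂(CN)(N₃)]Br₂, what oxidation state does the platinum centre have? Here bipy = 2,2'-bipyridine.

2 bromide outside the brackets (-1 each) → the complex ion is 2+.
Ligand charges: 2×bipy neutral; 1×CN = -1; 1×N3 = -1; sum -2.
Pt + (-2) = 2+ ⇒ Pt is +4.

+4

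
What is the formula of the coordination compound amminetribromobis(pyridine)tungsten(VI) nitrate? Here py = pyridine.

[WBr3(NH3)(py)2](NO3)3

Ligands: 1 ammine (NH3, neutral), 3 bromo (Br, -1), 2 pyridine (py, neutral). Ligand charge sum = -3.
With W in oxidation state +6, the complex ion is [W...]^3+.
Charge balance with nitrate (-1) requires 1 complex ion per 3 nitrate.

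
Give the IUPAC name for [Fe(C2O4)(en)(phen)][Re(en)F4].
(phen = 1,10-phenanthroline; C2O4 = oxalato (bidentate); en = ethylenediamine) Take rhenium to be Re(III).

(ethylenediamine)oxalato(1,10-phenanthroline)iron(III) (ethylenediamine)tetrafluororhenate(III)

Both ions are complex: the cation is named first with the plain metal name, the anion second with the -ate form; each ion's ligands are alphabetised independently.
Re is given as +3; the anion's ligand charges sum to -4, so the complex anion is 1−.
A 1:1 salt means the cation carries the equal and opposite charge, 1+.
Cation: ligand charges sum to -2; for the ion to be 1+, Fe = +3.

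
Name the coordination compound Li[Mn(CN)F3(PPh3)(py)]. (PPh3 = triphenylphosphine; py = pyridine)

lithium cyanotrifluoro(pyridine)(triphenylphosphine)manganate(III)

The 1 lithium counter-ion carries a total charge of +1, so each complex ion is 1−.
Ligand charges: 1×cyano (-1 each), 3×fluoro (-1 each), 1×triphenylphosphine (neutral), 1×pyridine (neutral); total -4. So Mn + (-4) = 1−, giving Mn = +3.
The complex ion is anionic, so manganese takes the -ate form manganate(III).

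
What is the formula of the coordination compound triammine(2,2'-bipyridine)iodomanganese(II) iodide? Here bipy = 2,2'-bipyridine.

[Mn(bipy)I(NH3)3]I

Ligands: 1 iodo (I, -1), 1 2,2'-bipyridine (bipy, neutral), 3 ammine (NH3, neutral). Ligand charge sum = -1.
With Mn in oxidation state +2, the complex ion is [Mn...]^1+.
Charge balance with iodide (-1) requires 1 complex ion per 1 iodide.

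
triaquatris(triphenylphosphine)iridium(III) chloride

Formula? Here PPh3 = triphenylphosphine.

Ligands: 3 triphenylphosphine (PPh3, neutral), 3 aqua (H2O, neutral). Ligand charge sum = 0.
Charge balance with chloride (-1) requires 1 complex ion per 3 chloride.

[Ir(H2O)3(PPh3)3]Cl3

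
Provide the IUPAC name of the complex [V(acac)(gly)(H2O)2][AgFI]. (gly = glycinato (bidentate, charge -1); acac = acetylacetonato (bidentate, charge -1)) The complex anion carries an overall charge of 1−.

Both ions are complex: the cation is named first with the plain metal name, the anion second with the -ate form; each ion's ligands are alphabetised independently.
The complex anion is given as 1−; its ligand charges sum to -2, so Ag = +1.
A 1:1 salt means the cation carries the equal and opposite charge, 1+.
Cation: ligand charges sum to -2; for the ion to be 1+, V = +3.

(acetylacetonato)diaqua(glycinato)vanadium(III) fluoroiodoargentate(I)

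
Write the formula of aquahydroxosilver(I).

Ligands: 1 hydroxo (OH, -1), 1 aqua (H2O, neutral). Ligand charge sum = -1.
With Ag in oxidation state +1, the complex ion is [Ag...].

[Ag(H2O)(OH)]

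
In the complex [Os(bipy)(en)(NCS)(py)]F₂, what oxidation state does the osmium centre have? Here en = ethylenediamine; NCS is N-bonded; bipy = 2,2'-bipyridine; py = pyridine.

2 fluoride outside the brackets (-1 each) → the complex ion is 2+.
Ligand charges: 1×en neutral; 1×NCS = -1; 1×bipy neutral; 1×py neutral; sum -1.
Os + (-1) = 2+ ⇒ Os is +3.

+3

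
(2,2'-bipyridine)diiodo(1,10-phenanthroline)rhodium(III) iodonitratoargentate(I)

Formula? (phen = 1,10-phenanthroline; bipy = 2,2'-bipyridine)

[Rh(bipy)I2(phen)][AgI(NO3)]

Cation [Rh…]: ligand charges -2, Rh(III) ⇒ ion charge 1+.
Anion [Ag…]: ligand charges -2, Ag(I) ⇒ ion charge 1−.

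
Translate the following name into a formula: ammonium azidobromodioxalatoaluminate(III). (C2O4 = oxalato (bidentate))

Ligands: 1 bromo (Br, -1), 2 oxalato (C2O4, -2), 1 azido (N3, -1). Ligand charge sum = -6.
With Al in oxidation state +3, the complex ion is [Al...]^3−.
Charge balance with ammonium (+1) requires 1 complex ion per 3 ammonium.

(NH4)3[AlBr(C2O4)2(N3)]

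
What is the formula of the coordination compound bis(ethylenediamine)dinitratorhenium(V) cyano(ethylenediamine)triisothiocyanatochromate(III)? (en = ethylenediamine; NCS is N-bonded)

Cation [Re…]: ligand charges -2, Re(V) ⇒ ion charge 3+.
Anion [Cr…]: ligand charges -4, Cr(III) ⇒ ion charge 1−.

[Re(en)2(NO3)2][Cr(CN)(en)(NCS)3]3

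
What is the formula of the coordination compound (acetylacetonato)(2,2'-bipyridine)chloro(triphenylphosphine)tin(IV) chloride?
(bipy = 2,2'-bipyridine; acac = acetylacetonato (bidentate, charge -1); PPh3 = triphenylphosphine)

Ligands: 1 2,2'-bipyridine (bipy, neutral), 1 chloro (Cl, -1), 1 acetylacetonato (acac, -1), 1 triphenylphosphine (PPh3, neutral). Ligand charge sum = -2.
Charge balance with chloride (-1) requires 1 complex ion per 2 chloride.

[Sn(acac)(bipy)Cl(PPh3)]Cl2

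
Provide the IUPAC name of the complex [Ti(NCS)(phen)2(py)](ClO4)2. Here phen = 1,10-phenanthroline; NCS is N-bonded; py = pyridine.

isothiocyanatobis(1,10-phenanthroline)(pyridine)titanium(III) perchlorate

The 2 perchlorate counter-ions carry a total charge of -2, so each complex ion is 2+.
Ligand charges: 2×1,10-phenanthroline (neutral), 1×isothiocyanato (-1 each), 1×pyridine (neutral); total -1. So Ti + (-1) = 2+, giving Ti = +3.
Ligands are named alphabetically: isothiocyanato before phenanthroline before pyridine.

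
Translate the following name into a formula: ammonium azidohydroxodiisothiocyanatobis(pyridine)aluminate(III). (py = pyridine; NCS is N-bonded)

NH4[Al(N3)(NCS)2(OH)(py)2]

Ligands: 1 hydroxo (OH, -1), 2 pyridine (py, neutral), 2 isothiocyanato (NCS, -1), 1 azido (N3, -1). Ligand charge sum = -4.
With Al in oxidation state +3, the complex ion is [Al...]^1−.
Charge balance with ammonium (+1) requires 1 complex ion per 1 ammonium.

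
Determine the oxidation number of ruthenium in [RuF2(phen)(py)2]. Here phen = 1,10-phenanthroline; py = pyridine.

+2

No counter-ion: the bracketed complex is neutral.
Ligand charges: 1×phen neutral; 2×py neutral; 2×F = -2; sum -2.
Ru + (-2) = 0 ⇒ Ru is +2.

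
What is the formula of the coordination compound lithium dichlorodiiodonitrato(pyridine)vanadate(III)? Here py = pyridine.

Li2[VCl2I2(NO3)(py)]

Ligands: 1 pyridine (py, neutral), 2 chloro (Cl, -1), 1 nitrato (NO3, -1), 2 iodo (I, -1). Ligand charge sum = -5.
Charge balance with lithium (+1) requires 1 complex ion per 2 lithium.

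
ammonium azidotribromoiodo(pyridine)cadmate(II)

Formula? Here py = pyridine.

(NH4)3[CdBr3I(N3)(py)]

Ligands: 1 pyridine (py, neutral), 3 bromo (Br, -1), 1 azido (N3, -1), 1 iodo (I, -1). Ligand charge sum = -5.
Charge balance with ammonium (+1) requires 1 complex ion per 3 ammonium.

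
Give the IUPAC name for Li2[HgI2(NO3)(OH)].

The 2 lithium counter-ions carry a total charge of +2, so each complex ion is 2−.
Ligand charges: 2×iodo (-1 each), 1×hydroxo (-1 each), 1×nitrato (-1 each); total -4. So Hg + (-4) = 2−, giving Hg = +2.
The complex ion is anionic, so mercury takes the -ate form mercurate(II).

lithium hydroxodiiodonitratomercurate(II)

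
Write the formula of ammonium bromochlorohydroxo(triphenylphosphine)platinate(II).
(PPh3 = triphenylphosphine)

Ligands: 1 triphenylphosphine (PPh3, neutral), 1 bromo (Br, -1), 1 chloro (Cl, -1), 1 hydroxo (OH, -1). Ligand charge sum = -3.
With Pt in oxidation state +2, the complex ion is [Pt...]^1−.
Charge balance with ammonium (+1) requires 1 complex ion per 1 ammonium.

NH4[PtBrCl(OH)(PPh3)]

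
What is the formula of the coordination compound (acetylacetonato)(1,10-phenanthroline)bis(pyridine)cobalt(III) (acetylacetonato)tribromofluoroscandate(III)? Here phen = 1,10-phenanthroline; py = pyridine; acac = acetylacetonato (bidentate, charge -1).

Cation [Co…]: ligand charges -1, Co(III) ⇒ ion charge 2+.
Anion [Sc…]: ligand charges -5, Sc(III) ⇒ ion charge 2−.

[Co(acac)(phen)(py)2][Sc(acac)Br3F]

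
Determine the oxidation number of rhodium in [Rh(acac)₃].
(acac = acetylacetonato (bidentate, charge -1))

No counter-ion: the bracketed complex is neutral.
Ligand charges: 3×acac = -3; sum -3.
Rh + (-3) = 0 ⇒ Rh is +3.

+3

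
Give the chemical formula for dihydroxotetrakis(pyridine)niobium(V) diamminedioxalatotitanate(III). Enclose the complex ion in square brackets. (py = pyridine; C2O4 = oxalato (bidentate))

[Nb(OH)2(py)4][Ti(C2O4)2(NH3)2]3

Cation [Nb…]: ligand charges -2, Nb(V) ⇒ ion charge 3+.
Anion [Ti…]: ligand charges -4, Ti(III) ⇒ ion charge 1−.
One 3+ cation requires 3 of the 1− anion.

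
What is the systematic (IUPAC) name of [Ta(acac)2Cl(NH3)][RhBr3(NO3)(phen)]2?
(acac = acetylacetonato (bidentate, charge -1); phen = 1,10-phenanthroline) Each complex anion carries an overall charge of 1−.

The complex anion is given as 1−; its ligand charges sum to -4, so Rh = +3.
With 2 anions per cation, the cation must be 2×1 = 2+.
Cation: ligand charges sum to -3; for the ion to be 2+, Ta = +5.

bis(acetylacetonato)amminechlorotantalum(V) tribromonitrato(1,10-phenanthroline)rhodate(III)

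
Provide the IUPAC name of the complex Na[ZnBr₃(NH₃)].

sodium amminetribromozincate(II)

The 1 sodium counter-ion carries a total charge of +1, so each complex ion is 1−.
Ligand charges: 1×ammine (neutral), 3×bromo (-1 each); total -3. So Zn + (-3) = 1−, giving Zn = +2.
The complex ion is anionic, so zinc takes the -ate form zincate(II).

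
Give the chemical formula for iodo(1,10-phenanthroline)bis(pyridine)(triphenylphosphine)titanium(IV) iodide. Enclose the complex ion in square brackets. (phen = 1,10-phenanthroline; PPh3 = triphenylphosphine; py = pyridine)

Ligands: 1 1,10-phenanthroline (phen, neutral), 1 iodo (I, -1), 1 triphenylphosphine (PPh3, neutral), 2 pyridine (py, neutral). Ligand charge sum = -1.
With Ti in oxidation state +4, the complex ion is [Ti...]^3+.
Charge balance with iodide (-1) requires 1 complex ion per 3 iodide.

[TiI(phen)(PPh3)(py)2]I3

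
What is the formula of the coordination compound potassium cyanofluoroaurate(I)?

K[Au(CN)F]

Ligands: 1 cyano (CN, -1), 1 fluoro (F, -1). Ligand charge sum = -2.
With Au in oxidation state +1, the complex ion is [Au...]^1−.
Charge balance with potassium (+1) requires 1 complex ion per 1 potassium.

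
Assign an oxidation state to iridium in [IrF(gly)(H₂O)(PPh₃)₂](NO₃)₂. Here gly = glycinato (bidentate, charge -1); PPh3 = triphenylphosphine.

+4

2 nitrate outside the brackets (-1 each) → the complex ion is 2+.
Ligand charges: 1×gly = -1; 1×F = -1; 2×PPh3 neutral; 1×H2O neutral; sum -2.
Ir + (-2) = 2+ ⇒ Ir is +4.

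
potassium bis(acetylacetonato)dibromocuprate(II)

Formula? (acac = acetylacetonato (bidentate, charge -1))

Ligands: 2 bromo (Br, -1), 2 acetylacetonato (acac, -1). Ligand charge sum = -4.
With Cu in oxidation state +2, the complex ion is [Cu...]^2−.
Charge balance with potassium (+1) requires 1 complex ion per 2 potassium.

K2[Cu(acac)2Br2]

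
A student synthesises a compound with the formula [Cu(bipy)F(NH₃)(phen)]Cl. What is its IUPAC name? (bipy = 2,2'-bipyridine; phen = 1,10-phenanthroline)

ammine(2,2'-bipyridine)fluoro(1,10-phenanthroline)copper(II) chloride

The 1 chloride counter-ion carries a total charge of -1, so each complex ion is 1+.
Ligand charges: 1×ammine (neutral), 1×fluoro (-1 each), 1×2,2'-bipyridine (neutral), 1×1,10-phenanthroline (neutral); total -1. So Cu + (-1) = 1+, giving Cu = +2.
Ligands are named alphabetically: ammine before bipyridine before fluoro before phenanthroline.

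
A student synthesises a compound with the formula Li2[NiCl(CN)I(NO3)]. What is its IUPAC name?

The 2 lithium counter-ions carry a total charge of +2, so each complex ion is 2−.
Ligand charges: 1×iodo (-1 each), 1×cyano (-1 each), 1×nitrato (-1 each), 1×chloro (-1 each); total -4. So Ni + (-4) = 2−, giving Ni = +2.
The complex ion is anionic, so nickel takes the -ate form nickelate(II).

lithium chlorocyanoiodonitratonickelate(II)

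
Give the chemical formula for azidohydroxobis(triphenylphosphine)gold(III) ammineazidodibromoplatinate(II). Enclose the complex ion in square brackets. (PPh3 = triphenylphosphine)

[Au(N3)(OH)(PPh3)2][PtBr2(N3)(NH3)]

Cation [Au…]: ligand charges -2, Au(III) ⇒ ion charge 1+.
Anion [Pt…]: ligand charges -3, Pt(II) ⇒ ion charge 1−.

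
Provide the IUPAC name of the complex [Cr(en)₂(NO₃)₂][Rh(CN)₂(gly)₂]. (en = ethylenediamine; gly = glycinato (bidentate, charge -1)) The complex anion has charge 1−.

Both ions are complex: the cation is named first with the plain metal name, the anion second with the -ate form; each ion's ligands are alphabetised independently.
The complex anion is given as 1−; its ligand charges sum to -4, so Rh = +3.
A 1:1 salt means the cation carries the equal and opposite charge, 1+.
Cation: ligand charges sum to -2; for the ion to be 1+, Cr = +3.

bis(ethylenediamine)dinitratochromium(III) dicyanobis(glycinato)rhodate(III)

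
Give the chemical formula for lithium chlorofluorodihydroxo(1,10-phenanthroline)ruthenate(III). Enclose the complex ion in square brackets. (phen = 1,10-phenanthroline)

Li[RuClF(OH)2(phen)]

Ligands: 2 hydroxo (OH, -1), 1 1,10-phenanthroline (phen, neutral), 1 fluoro (F, -1), 1 chloro (Cl, -1). Ligand charge sum = -4.
With Ru in oxidation state +3, the complex ion is [Ru...]^1−.
Charge balance with lithium (+1) requires 1 complex ion per 1 lithium.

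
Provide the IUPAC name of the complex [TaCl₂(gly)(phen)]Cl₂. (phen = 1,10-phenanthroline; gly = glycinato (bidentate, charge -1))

dichloro(glycinato)(1,10-phenanthroline)tantalum(V) chloride

The 2 chloride counter-ions carry a total charge of -2, so each complex ion is 2+.
Ligand charges: 1×1,10-phenanthroline (neutral), 2×chloro (-1 each), 1×glycinato (-1 each); total -3. So Ta + (-3) = 2+, giving Ta = +5.
Ligands are named alphabetically: chloro before glycinato before phenanthroline.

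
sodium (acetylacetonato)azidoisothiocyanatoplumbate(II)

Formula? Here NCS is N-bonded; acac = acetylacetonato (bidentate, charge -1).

Ligands: 1 isothiocyanato (NCS, -1), 1 azido (N3, -1), 1 acetylacetonato (acac, -1). Ligand charge sum = -3.
With Pb in oxidation state +2, the complex ion is [Pb...]^1−.
Charge balance with sodium (+1) requires 1 complex ion per 1 sodium.

Na[Pb(acac)(N3)(NCS)]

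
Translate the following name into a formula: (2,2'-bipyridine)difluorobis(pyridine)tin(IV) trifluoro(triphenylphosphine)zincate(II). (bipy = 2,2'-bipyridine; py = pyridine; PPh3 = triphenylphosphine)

[Sn(bipy)F2(py)2][ZnF3(PPh3)]2

Cation [Sn…]: ligand charges -2, Sn(IV) ⇒ ion charge 2+.
Anion [Zn…]: ligand charges -3, Zn(II) ⇒ ion charge 1−.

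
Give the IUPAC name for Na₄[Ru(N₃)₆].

sodium hexaazidoruthenate(II)

The 4 sodium counter-ions carry a total charge of +4, so each complex ion is 4−.
Ligand charges: 6×azido (-1 each); total -6. So Ru + (-6) = 4−, giving Ru = +2.
The complex ion is anionic, so ruthenium takes the -ate form ruthenate(II).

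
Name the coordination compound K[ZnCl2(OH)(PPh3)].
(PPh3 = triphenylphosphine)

potassium dichlorohydroxo(triphenylphosphine)zincate(II)

The 1 potassium counter-ion carries a total charge of +1, so each complex ion is 1−.
Ligand charges: 1×triphenylphosphine (neutral), 2×chloro (-1 each), 1×hydroxo (-1 each); total -3. So Zn + (-3) = 1−, giving Zn = +2.
The complex ion is anionic, so zinc takes the -ate form zincate(II).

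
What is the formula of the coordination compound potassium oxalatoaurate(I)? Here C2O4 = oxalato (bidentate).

Ligands: 1 oxalato (C2O4, -2). Ligand charge sum = -2.
With Au in oxidation state +1, the complex ion is [Au...]^1−.
Charge balance with potassium (+1) requires 1 complex ion per 1 potassium.

K[Au(C2O4)]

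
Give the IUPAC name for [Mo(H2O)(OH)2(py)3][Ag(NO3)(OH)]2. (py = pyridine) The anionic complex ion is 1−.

The complex anion is given as 1−; its ligand charges sum to -2, so Ag = +1.
With 2 anions per cation, the cation must be 2×1 = 2+.
Cation: ligand charges sum to -2; for the ion to be 2+, Mo = +4.

aquadihydroxotris(pyridine)molybdenum(IV) hydroxonitratoargentate(I)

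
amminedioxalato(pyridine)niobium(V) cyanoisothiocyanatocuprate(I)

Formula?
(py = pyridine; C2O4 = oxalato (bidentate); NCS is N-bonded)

[Nb(C2O4)2(NH3)(py)][Cu(CN)(NCS)]

Cation [Nb…]: ligand charges -4, Nb(V) ⇒ ion charge 1+.
Anion [Cu…]: ligand charges -2, Cu(I) ⇒ ion charge 1−.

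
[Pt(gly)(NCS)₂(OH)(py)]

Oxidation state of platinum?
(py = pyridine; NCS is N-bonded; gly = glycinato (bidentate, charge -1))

No counter-ion: the bracketed complex is neutral.
Ligand charges: 1×py neutral; 2×NCS = -2; 1×gly = -1; 1×OH = -1; sum -4.
Pt + (-4) = 0 ⇒ Pt is +4.

+4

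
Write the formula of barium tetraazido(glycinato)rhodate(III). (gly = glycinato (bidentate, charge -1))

Ba[Rh(gly)(N3)4]

Ligands: 1 glycinato (gly, -1), 4 azido (N3, -1). Ligand charge sum = -5.
With Rh in oxidation state +3, the complex ion is [Rh...]^2−.
Charge balance with barium (+2) requires 1 complex ion per 1 barium.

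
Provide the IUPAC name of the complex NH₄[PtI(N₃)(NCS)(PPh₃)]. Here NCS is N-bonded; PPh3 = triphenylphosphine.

The 1 ammonium counter-ion carries a total charge of +1, so each complex ion is 1−.
Ligand charges: 1×isothiocyanato (-1 each), 1×iodo (-1 each), 1×azido (-1 each), 1×triphenylphosphine (neutral); total -3. So Pt + (-3) = 1−, giving Pt = +2.
Ligands are named alphabetically: azido before iodo before isothiocyanato before triphenylphosphine.
The complex ion is anionic, so platinum takes the -ate form platinate(II).

ammonium azidoiodoisothiocyanato(triphenylphosphine)platinate(II)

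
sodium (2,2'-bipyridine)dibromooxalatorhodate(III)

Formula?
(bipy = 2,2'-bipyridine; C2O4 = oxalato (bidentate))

Ligands: 1 2,2'-bipyridine (bipy, neutral), 2 bromo (Br, -1), 1 oxalato (C2O4, -2). Ligand charge sum = -4.
Charge balance with sodium (+1) requires 1 complex ion per 1 sodium.

Na[Rh(bipy)Br2(C2O4)]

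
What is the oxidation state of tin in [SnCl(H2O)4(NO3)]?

No counter-ion: the bracketed complex is neutral.
Ligand charges: 4×H2O neutral; 1×NO3 = -1; 1×Cl = -1; sum -2.
Sn + (-2) = 0 ⇒ Sn is +2.

+2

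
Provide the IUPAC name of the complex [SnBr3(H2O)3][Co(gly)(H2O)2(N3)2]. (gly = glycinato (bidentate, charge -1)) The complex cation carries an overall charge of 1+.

triaquatribromotin(IV) diaquadiazido(glycinato)cobaltate(II)

Both ions are complex: the cation is named first with the plain metal name, the anion second with the -ate form; each ion's ligands are alphabetised independently.
The complex cation is given as 1+; its ligand charges sum to -3, so Sn = +4.
A 1:1 salt means the anion carries the equal and opposite charge, 1−.
Anion: ligand charges sum to -3; for the ion to be 1−, Co = +2.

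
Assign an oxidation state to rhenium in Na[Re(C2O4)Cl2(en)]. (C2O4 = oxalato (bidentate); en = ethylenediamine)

+3

1 sodium outside the brackets (+1 each) → the complex ion is 1−.
Ligand charges: 1×C2O4 = -2; 1×en neutral; 2×Cl = -2; sum -4.
Re + (-4) = 1− ⇒ Re is +3.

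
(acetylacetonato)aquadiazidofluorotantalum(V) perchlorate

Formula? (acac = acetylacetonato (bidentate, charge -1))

[Ta(acac)F(H2O)(N3)2]ClO4

Ligands: 1 aqua (H2O, neutral), 2 azido (N3, -1), 1 fluoro (F, -1), 1 acetylacetonato (acac, -1). Ligand charge sum = -4.
Charge balance with perchlorate (-1) requires 1 complex ion per 1 perchlorate.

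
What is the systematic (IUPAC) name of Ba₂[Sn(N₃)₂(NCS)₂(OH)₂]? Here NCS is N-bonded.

The 2 barium counter-ions carry a total charge of +4, so each complex ion is 4−.
Ligand charges: 2×isothiocyanato (-1 each), 2×hydroxo (-1 each), 2×azido (-1 each); total -6. So Sn + (-6) = 4−, giving Sn = +2.
The complex ion is anionic, so tin takes the -ate form stannate(II).

barium diazidodihydroxodiisothiocyanatostannate(II)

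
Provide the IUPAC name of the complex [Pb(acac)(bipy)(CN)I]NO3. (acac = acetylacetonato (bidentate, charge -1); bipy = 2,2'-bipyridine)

The 1 nitrate counter-ion carries a total charge of -1, so each complex ion is 1+.
Ligand charges: 1×acetylacetonato (-1 each), 1×iodo (-1 each), 1×2,2'-bipyridine (neutral), 1×cyano (-1 each); total -3. So Pb + (-3) = 1+, giving Pb = +4.
Ligands are named alphabetically: acetylacetonato before bipyridine before cyano before iodo.

(acetylacetonato)(2,2'-bipyridine)cyanoiodolead(IV) nitrate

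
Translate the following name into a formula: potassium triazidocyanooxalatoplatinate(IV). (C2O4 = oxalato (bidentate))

K2[Pt(C2O4)(CN)(N3)3]

Ligands: 1 cyano (CN, -1), 1 oxalato (C2O4, -2), 3 azido (N3, -1). Ligand charge sum = -6.
Charge balance with potassium (+1) requires 1 complex ion per 2 potassium.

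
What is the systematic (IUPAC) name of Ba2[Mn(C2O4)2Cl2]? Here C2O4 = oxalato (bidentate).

barium dichlorodioxalatomanganate(II)

The 2 barium counter-ions carry a total charge of +4, so each complex ion is 4−.
Ligand charges: 2×chloro (-1 each), 2×oxalato (-2 each); total -6. So Mn + (-6) = 4−, giving Mn = +2.
Ligands are named alphabetically: chloro before oxalato.
The complex ion is anionic, so manganese takes the -ate form manganate(II).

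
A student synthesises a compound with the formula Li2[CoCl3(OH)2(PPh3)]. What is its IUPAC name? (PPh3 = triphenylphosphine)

The 2 lithium counter-ions carry a total charge of +2, so each complex ion is 2−.
Ligand charges: 3×chloro (-1 each), 2×hydroxo (-1 each), 1×triphenylphosphine (neutral); total -5. So Co + (-5) = 2−, giving Co = +3.
Ligands are named alphabetically: chloro before hydroxo before triphenylphosphine.
The complex ion is anionic, so cobalt takes the -ate form cobaltate(III).

lithium trichlorodihydroxo(triphenylphosphine)cobaltate(III)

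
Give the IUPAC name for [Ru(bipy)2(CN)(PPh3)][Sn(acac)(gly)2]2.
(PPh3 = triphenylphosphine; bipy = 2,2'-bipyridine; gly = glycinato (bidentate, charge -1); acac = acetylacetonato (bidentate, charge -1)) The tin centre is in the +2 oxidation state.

Both ions are complex: the cation is named first with the plain metal name, the anion second with the -ate form; each ion's ligands are alphabetised independently.
Sn is given as +2; the anion's ligand charges sum to -3, so the complex anion is 1−.
With 2 anions per cation, the cation must be 2×1 = 2+.
Cation: ligand charges sum to -1; for the ion to be 2+, Ru = +3.

bis(2,2'-bipyridine)cyano(triphenylphosphine)ruthenium(III) (acetylacetonato)bis(glycinato)stannate(II)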